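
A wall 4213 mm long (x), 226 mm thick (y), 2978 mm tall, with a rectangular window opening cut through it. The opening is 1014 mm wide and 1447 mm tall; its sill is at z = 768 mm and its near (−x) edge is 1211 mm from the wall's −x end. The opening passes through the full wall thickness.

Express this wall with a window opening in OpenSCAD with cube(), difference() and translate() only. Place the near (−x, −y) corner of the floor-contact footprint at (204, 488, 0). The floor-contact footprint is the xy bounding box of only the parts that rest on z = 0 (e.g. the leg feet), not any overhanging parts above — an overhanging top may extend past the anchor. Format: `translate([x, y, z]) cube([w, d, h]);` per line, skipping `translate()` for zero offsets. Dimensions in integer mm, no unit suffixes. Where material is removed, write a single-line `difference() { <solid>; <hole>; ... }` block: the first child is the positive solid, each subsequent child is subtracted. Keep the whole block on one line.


difference() { translate([204, 488, 0]) cube([4213, 226, 2978]); translate([1415, 488, 768]) cube([1014, 226, 1447]); }


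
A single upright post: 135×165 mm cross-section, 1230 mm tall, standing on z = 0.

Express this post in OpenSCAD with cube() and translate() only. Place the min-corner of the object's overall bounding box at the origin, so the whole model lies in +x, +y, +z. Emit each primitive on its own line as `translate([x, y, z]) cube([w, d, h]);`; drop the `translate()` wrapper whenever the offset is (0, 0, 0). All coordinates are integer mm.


cube([135, 165, 1230]);


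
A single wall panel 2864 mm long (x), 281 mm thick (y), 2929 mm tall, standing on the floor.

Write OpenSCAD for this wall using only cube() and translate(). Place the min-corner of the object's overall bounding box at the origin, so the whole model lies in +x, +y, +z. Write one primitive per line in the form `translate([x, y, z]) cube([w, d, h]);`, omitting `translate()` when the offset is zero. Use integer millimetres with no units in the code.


cube([2864, 281, 2929]);


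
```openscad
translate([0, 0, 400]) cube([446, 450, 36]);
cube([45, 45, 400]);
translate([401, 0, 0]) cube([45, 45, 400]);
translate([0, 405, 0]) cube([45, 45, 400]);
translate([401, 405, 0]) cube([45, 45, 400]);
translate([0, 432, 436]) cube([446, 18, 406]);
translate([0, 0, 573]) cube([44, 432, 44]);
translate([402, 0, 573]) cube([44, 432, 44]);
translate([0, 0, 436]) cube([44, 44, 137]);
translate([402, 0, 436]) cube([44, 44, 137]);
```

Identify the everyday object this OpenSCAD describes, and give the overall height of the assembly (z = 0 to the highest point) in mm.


A chair. The overall height is 842 mm.

A slab on four corner posts with a tall panel at the back — a chair. The seat slab sits at z = 400 with thickness 36, and the 406 mm backrest starts at the seat top, so the overall height is 400 + 36 + 406 = 842 mm.


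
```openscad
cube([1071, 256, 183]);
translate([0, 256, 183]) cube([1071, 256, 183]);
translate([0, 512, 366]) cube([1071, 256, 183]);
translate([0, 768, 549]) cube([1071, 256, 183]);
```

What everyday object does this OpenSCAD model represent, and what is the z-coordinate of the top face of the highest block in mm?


A staircase. The total rise is 732 mm.

4 identical blocks, each offset up and back from the previous — a staircase. Each step is 183 mm tall and there are 4 of them, so the total rise is 4 × 183 = 732 mm.


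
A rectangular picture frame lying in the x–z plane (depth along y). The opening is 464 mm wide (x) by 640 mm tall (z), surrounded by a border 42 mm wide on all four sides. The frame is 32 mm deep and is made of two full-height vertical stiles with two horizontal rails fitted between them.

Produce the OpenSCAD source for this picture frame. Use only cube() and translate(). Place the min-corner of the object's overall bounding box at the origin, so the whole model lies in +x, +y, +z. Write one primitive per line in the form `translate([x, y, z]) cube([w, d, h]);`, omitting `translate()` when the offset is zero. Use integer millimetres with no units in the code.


cube([42, 32, 724]);
translate([506, 0, 0]) cube([42, 32, 724]);
translate([42, 0, 0]) cube([464, 32, 42]);
translate([42, 0, 682]) cube([464, 32, 42]);


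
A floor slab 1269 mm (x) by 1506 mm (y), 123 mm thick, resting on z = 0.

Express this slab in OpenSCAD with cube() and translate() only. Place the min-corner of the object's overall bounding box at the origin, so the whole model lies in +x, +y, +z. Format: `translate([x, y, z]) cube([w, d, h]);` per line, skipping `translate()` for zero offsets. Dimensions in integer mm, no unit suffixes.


cube([1269, 1506, 123]);


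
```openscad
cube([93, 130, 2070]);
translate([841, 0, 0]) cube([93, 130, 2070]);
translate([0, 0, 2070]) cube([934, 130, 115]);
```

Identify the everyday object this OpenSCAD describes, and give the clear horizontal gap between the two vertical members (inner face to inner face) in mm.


A door frame. The clear opening width is 748 mm.

Two 2070 mm tall posts with a header on top — a door frame. The left jamb is 93 mm wide at x = 0; the right jamb starts at x = 841. The clear opening is 841 − 93 = 748 mm.


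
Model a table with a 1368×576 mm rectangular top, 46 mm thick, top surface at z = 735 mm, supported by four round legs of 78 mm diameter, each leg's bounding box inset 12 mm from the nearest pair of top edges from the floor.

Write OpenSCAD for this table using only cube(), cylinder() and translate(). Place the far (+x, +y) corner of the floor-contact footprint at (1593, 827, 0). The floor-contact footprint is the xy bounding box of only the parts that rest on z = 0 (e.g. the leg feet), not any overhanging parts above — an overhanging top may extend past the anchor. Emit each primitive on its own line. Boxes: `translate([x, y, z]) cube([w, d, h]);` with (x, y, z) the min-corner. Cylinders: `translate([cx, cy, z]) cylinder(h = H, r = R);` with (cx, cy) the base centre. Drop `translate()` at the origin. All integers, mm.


// leg_h = 735 - 46 = 689
translate([237, 263, 689]) cube([1368, 576, 46]);
translate([288, 314, 0]) cylinder(h = 689, r = 39);
translate([1554, 314, 0]) cylinder(h = 689, r = 39);
translate([288, 788, 0]) cylinder(h = 689, r = 39);
translate([1554, 788, 0]) cylinder(h = 689, r = 39);


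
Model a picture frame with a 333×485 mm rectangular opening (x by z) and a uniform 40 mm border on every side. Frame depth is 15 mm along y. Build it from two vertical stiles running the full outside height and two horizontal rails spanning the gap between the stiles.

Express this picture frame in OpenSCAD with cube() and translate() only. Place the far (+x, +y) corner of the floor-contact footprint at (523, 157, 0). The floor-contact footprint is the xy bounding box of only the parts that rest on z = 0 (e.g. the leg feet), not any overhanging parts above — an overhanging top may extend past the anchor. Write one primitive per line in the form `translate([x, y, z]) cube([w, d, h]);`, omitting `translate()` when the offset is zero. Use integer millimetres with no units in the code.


translate([110, 142, 0]) cube([40, 15, 565]);
translate([483, 142, 0]) cube([40, 15, 565]);
translate([150, 142, 0]) cube([333, 15, 40]);
translate([150, 142, 525]) cube([333, 15, 40]);


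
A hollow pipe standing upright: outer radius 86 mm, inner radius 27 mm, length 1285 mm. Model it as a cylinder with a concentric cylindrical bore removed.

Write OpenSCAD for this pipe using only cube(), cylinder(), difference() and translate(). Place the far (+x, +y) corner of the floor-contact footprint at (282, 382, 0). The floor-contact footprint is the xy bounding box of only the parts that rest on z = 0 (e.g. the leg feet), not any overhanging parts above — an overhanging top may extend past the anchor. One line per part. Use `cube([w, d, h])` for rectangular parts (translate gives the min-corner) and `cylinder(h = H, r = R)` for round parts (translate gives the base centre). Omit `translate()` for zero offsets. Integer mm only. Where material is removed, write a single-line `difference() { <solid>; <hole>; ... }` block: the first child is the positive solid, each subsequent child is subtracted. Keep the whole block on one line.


difference() { translate([196, 296, 0]) cylinder(h = 1285, r = 86); translate([196, 296, 0]) cylinder(h = 1285, r = 27); }


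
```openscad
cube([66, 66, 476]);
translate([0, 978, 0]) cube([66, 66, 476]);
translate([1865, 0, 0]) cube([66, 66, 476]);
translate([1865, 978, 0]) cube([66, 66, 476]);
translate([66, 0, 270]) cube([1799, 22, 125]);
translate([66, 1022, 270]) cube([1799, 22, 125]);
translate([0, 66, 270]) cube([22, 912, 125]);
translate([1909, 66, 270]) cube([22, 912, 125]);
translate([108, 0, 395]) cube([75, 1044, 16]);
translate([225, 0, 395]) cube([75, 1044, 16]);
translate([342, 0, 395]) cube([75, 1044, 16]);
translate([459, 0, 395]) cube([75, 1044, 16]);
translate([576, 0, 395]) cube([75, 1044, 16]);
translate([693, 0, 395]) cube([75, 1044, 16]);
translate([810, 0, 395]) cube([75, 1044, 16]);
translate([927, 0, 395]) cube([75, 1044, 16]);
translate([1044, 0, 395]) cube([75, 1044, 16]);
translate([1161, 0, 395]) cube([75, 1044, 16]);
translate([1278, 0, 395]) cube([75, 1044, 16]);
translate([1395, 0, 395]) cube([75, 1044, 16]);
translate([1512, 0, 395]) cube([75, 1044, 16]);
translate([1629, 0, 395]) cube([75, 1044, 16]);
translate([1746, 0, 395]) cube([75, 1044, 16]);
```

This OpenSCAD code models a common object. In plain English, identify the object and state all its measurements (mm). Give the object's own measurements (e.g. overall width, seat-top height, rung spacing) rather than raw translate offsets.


A bed frame 1931 mm long (x) by 1044 mm wide (y). Four 66×66 mm corner posts, 476 mm tall, at the corners of the footprint. Four rails of 22 mm thickness and 125 mm height run between adjacent posts with their undersides at z = 270 mm, their outer faces flush with the outside of the frame (the two x-running rails run between the posts' inner faces; the two y-running rails run between the posts' inner faces). 15 slats, each 75 mm wide (x) and 16 mm thick, lie across the top of the two x-running rails, running the full 1044 mm width of the frame in y; along x they sit between the end posts with a 42 mm gap after the −x posts and between neighbouring slats, leaving 44 mm before the +x posts.


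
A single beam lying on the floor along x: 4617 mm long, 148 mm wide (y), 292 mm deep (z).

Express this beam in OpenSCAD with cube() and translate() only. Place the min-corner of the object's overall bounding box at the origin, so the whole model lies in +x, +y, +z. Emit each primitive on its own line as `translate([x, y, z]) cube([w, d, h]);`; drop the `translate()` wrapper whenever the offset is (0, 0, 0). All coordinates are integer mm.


cube([4617, 148, 292]);


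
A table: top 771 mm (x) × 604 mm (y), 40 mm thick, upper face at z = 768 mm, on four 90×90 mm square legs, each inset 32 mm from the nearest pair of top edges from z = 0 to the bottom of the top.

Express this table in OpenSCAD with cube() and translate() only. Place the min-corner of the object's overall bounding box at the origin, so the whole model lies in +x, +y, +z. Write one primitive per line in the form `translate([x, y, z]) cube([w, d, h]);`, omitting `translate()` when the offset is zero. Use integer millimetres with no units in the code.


// leg_h = 768 - 40 = 728
translate([0, 0, 728]) cube([771, 604, 40]);
translate([32, 32, 0]) cube([90, 90, 728]);
translate([649, 32, 0]) cube([90, 90, 728]);
translate([32, 482, 0]) cube([90, 90, 728]);
translate([649, 482, 0]) cube([90, 90, 728]);


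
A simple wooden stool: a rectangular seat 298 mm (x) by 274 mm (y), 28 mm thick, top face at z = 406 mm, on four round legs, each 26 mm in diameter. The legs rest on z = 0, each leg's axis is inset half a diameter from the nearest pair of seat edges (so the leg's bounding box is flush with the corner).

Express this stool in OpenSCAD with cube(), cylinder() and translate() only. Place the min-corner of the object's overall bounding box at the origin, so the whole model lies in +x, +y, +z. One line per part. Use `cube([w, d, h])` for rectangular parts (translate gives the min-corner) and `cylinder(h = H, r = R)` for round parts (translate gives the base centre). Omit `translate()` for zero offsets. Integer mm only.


translate([0, 0, 378]) cube([298, 274, 28]);
translate([13, 13, 0]) cylinder(h = 378, r = 13);
translate([285, 13, 0]) cylinder(h = 378, r = 13);
translate([13, 261, 0]) cylinder(h = 378, r = 13);
translate([285, 261, 0]) cylinder(h = 378, r = 13);


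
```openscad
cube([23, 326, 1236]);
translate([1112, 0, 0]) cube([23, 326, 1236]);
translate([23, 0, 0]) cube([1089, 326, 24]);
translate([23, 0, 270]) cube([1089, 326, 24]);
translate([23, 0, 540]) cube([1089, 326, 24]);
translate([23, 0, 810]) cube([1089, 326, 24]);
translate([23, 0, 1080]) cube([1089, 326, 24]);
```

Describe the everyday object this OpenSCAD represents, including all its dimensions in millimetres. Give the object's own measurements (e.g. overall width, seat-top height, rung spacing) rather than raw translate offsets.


An open bookshelf. Two side panels, each 23 mm thick, 326 mm deep and 1236 mm tall, stand 1135 mm apart (outside-to-outside). Between them sit 5 shelves, each 24 mm thick and 326 mm deep, spanning the full gap between the sides. The bottom shelf rests on the floor (its underside at z = 0) and the clear gap between one shelf's top and the next shelf's underside is 246 mm.


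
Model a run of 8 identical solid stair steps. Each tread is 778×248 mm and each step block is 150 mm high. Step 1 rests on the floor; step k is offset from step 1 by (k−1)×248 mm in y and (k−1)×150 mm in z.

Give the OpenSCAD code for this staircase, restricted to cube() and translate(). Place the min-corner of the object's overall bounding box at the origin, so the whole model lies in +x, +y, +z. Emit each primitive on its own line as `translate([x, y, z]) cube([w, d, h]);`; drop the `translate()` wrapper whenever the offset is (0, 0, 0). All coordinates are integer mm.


cube([778, 248, 150]);
translate([0, 248, 150]) cube([778, 248, 150]);
translate([0, 496, 300]) cube([778, 248, 150]);
translate([0, 744, 450]) cube([778, 248, 150]);
translate([0, 992, 600]) cube([778, 248, 150]);
translate([0, 1240, 750]) cube([778, 248, 150]);
translate([0, 1488, 900]) cube([778, 248, 150]);
translate([0, 1736, 1050]) cube([778, 248, 150]);


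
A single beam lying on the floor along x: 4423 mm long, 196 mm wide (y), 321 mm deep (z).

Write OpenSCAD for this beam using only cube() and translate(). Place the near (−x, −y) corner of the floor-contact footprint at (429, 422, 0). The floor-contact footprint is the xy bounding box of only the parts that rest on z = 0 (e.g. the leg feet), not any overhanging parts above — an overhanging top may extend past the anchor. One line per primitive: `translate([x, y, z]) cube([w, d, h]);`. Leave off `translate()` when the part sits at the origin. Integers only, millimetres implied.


translate([429, 422, 0]) cube([4423, 196, 321]);


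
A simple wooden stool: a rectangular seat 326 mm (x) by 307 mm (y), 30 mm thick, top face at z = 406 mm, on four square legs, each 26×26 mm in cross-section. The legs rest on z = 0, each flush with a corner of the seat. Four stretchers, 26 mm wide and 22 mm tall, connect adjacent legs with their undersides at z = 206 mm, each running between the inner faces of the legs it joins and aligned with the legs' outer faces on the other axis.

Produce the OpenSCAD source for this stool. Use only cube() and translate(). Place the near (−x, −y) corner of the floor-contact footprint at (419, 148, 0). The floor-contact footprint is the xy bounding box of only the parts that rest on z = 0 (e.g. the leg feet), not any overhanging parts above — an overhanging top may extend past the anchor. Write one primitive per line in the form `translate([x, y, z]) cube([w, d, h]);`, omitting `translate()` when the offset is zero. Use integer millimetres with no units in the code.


translate([419, 148, 376]) cube([326, 307, 30]);
translate([419, 148, 0]) cube([26, 26, 376]);
translate([719, 148, 0]) cube([26, 26, 376]);
translate([419, 429, 0]) cube([26, 26, 376]);
translate([719, 429, 0]) cube([26, 26, 376]);
translate([445, 148, 206]) cube([274, 26, 22]);
translate([445, 429, 206]) cube([274, 26, 22]);
translate([419, 174, 206]) cube([26, 255, 22]);
translate([719, 174, 206]) cube([26, 255, 22]);


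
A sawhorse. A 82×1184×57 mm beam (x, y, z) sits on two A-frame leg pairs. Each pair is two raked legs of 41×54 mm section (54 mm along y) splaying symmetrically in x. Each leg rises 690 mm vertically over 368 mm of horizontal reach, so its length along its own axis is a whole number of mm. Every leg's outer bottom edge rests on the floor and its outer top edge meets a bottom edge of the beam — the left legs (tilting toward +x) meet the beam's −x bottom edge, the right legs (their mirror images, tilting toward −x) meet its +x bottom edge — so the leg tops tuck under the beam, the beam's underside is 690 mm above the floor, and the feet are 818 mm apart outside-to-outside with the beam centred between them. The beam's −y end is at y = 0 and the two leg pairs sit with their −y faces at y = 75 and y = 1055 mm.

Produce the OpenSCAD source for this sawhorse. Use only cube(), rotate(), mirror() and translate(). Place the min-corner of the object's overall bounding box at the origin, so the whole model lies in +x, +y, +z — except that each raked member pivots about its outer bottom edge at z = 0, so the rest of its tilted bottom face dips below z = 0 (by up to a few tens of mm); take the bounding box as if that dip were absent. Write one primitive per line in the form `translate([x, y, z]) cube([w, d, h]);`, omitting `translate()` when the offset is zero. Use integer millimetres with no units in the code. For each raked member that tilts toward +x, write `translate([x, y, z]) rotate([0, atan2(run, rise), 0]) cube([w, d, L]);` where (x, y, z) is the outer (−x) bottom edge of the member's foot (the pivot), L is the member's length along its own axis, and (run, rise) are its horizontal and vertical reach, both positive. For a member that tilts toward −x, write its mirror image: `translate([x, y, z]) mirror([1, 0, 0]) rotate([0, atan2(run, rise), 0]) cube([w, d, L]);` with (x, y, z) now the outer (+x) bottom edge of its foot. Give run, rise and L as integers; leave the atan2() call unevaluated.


translate([368, 0, 690]) cube([82, 1184, 57]);
translate([0, 75, 0]) rotate([0, atan2(368, 690), 0]) cube([41, 54, 782]);
translate([818, 75, 0]) mirror([1, 0, 0]) rotate([0, atan2(368, 690), 0]) cube([41, 54, 782]);
translate([0, 1055, 0]) rotate([0, atan2(368, 690), 0]) cube([41, 54, 782]);
translate([818, 1055, 0]) mirror([1, 0, 0]) rotate([0, atan2(368, 690), 0]) cube([41, 54, 782]);


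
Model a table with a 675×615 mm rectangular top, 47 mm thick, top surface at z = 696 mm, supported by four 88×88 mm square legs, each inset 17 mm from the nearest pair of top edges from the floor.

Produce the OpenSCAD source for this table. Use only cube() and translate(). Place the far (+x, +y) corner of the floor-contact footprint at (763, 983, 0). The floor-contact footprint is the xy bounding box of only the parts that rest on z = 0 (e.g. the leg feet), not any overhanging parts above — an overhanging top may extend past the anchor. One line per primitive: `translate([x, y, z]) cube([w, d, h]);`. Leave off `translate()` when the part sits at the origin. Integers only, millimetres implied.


translate([105, 385, 649]) cube([675, 615, 47]);
translate([122, 402, 0]) cube([88, 88, 649]);
translate([675, 402, 0]) cube([88, 88, 649]);
translate([122, 895, 0]) cube([88, 88, 649]);
translate([675, 895, 0]) cube([88, 88, 649]);


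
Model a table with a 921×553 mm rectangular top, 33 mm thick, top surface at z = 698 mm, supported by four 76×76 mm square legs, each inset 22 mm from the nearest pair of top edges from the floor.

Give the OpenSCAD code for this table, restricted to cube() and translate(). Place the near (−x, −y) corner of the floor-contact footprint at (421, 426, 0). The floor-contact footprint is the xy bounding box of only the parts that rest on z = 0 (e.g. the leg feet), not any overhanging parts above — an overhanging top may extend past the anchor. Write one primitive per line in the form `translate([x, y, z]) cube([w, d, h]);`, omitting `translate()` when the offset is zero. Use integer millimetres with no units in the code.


// leg_h = 698 - 33 = 665
translate([399, 404, 665]) cube([921, 553, 33]);
translate([421, 426, 0]) cube([76, 76, 665]);
translate([1222, 426, 0]) cube([76, 76, 665]);
translate([421, 859, 0]) cube([76, 76, 665]);
translate([1222, 859, 0]) cube([76, 76, 665]);


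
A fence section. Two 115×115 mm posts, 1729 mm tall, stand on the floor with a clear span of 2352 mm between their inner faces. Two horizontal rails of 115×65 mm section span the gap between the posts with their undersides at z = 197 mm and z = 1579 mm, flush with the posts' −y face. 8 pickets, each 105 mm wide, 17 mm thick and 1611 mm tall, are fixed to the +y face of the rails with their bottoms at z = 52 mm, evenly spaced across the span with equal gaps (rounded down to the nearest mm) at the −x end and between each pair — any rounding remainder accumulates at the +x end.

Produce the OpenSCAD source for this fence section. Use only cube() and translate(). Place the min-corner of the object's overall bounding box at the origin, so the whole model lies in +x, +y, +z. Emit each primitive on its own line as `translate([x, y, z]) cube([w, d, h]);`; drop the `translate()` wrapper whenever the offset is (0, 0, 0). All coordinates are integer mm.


cube([115, 115, 1729]);
translate([2467, 0, 0]) cube([115, 115, 1729]);
translate([115, 0, 197]) cube([2352, 115, 65]);
translate([115, 0, 1579]) cube([2352, 115, 65]);
translate([283, 115, 52]) cube([105, 17, 1611]);
translate([556, 115, 52]) cube([105, 17, 1611]);
translate([829, 115, 52]) cube([105, 17, 1611]);
translate([1102, 115, 52]) cube([105, 17, 1611]);
translate([1375, 115, 52]) cube([105, 17, 1611]);
translate([1648, 115, 52]) cube([105, 17, 1611]);
translate([1921, 115, 52]) cube([105, 17, 1611]);
translate([2194, 115, 52]) cube([105, 17, 1611]);


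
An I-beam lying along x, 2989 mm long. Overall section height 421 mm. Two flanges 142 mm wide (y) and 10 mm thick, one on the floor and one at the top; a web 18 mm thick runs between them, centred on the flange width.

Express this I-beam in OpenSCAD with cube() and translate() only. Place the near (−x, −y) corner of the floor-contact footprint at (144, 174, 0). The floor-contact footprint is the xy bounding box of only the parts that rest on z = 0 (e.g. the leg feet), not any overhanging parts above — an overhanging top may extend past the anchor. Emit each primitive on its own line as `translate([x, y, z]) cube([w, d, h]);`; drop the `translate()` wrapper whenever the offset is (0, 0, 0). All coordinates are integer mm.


translate([144, 174, 0]) cube([2989, 142, 10]);
translate([144, 236, 10]) cube([2989, 18, 401]);
translate([144, 174, 411]) cube([2989, 142, 10]);


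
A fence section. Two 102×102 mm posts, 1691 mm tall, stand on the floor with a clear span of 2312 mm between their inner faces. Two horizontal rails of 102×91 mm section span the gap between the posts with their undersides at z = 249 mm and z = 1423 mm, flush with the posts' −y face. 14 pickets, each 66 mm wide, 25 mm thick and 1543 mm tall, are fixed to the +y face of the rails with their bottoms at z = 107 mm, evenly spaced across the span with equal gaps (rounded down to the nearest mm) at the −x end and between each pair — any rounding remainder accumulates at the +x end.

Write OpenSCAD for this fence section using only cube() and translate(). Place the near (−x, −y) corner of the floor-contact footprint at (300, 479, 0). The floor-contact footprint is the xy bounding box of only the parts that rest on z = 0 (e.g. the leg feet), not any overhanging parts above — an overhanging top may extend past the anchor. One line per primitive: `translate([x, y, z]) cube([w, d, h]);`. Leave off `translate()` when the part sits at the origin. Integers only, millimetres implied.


translate([300, 479, 0]) cube([102, 102, 1691]);
translate([2714, 479, 0]) cube([102, 102, 1691]);
translate([402, 479, 249]) cube([2312, 102, 91]);
translate([402, 479, 1423]) cube([2312, 102, 91]);
translate([494, 581, 107]) cube([66, 25, 1543]);
translate([652, 581, 107]) cube([66, 25, 1543]);
translate([810, 581, 107]) cube([66, 25, 1543]);
translate([968, 581, 107]) cube([66, 25, 1543]);
translate([1126, 581, 107]) cube([66, 25, 1543]);
translate([1284, 581, 107]) cube([66, 25, 1543]);
translate([1442, 581, 107]) cube([66, 25, 1543]);
translate([1600, 581, 107]) cube([66, 25, 1543]);
translate([1758, 581, 107]) cube([66, 25, 1543]);
translate([1916, 581, 107]) cube([66, 25, 1543]);
translate([2074, 581, 107]) cube([66, 25, 1543]);
translate([2232, 581, 107]) cube([66, 25, 1543]);
translate([2390, 581, 107]) cube([66, 25, 1543]);
translate([2548, 581, 107]) cube([66, 25, 1543]);


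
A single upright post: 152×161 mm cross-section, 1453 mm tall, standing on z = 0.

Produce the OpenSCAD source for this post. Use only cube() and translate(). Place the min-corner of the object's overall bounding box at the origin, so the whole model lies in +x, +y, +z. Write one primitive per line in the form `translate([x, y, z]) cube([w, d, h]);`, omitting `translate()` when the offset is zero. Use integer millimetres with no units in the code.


cube([152, 161, 1453]);


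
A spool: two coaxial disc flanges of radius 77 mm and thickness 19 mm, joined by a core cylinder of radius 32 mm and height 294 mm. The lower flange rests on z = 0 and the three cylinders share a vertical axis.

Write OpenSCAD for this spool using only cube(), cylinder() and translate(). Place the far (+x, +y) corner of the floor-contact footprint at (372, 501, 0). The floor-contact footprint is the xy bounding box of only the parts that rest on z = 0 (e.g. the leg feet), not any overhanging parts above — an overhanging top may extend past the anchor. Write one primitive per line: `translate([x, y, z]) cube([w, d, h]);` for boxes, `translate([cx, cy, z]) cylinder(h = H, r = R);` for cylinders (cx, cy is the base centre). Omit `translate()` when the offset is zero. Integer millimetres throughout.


translate([295, 424, 0]) cylinder(h = 19, r = 77);
translate([295, 424, 19]) cylinder(h = 294, r = 32);
translate([295, 424, 313]) cylinder(h = 19, r = 77);


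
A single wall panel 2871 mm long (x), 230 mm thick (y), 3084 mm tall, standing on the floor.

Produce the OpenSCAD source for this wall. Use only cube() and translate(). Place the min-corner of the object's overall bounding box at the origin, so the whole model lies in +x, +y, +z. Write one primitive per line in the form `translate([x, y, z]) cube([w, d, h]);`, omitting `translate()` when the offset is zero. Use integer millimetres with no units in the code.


cube([2871, 230, 3084]);


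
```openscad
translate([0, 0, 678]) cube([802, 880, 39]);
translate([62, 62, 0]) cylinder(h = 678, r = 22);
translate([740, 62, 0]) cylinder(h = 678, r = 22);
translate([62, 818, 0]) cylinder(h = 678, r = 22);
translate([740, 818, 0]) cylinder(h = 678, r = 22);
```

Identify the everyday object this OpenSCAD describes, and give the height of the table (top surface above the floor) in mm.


A table. The table height is 717 mm.

A 802×880×39 slab sits at z = 678 on four Ø44 mm round legs — a table. The top surface is at 678 + 39 = 717 mm.


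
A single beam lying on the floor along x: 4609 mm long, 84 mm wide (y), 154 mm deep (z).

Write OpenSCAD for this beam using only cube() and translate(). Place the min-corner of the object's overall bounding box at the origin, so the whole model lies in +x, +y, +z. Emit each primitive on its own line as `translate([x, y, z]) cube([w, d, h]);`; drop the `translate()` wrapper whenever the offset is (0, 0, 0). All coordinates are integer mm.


cube([4609, 84, 154]);


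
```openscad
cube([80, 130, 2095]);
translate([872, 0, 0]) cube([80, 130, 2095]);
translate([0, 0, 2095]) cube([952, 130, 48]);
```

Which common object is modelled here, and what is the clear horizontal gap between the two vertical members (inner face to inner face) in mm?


A door frame. The clear opening width is 792 mm.

Two 2095 mm tall posts with a header on top — a door frame. The left jamb is 80 mm wide at x = 0; the right jamb starts at x = 872. The clear opening is 872 − 80 = 792 mm.


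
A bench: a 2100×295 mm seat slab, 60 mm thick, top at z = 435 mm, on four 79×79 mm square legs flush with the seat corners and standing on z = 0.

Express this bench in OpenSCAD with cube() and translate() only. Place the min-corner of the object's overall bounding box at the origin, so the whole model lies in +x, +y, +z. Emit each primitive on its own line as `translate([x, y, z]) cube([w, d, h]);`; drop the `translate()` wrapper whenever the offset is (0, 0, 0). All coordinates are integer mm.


translate([0, 0, 375]) cube([2100, 295, 60]);
cube([79, 79, 375]);
translate([0, 216, 0]) cube([79, 79, 375]);
translate([2021, 0, 0]) cube([79, 79, 375]);
translate([2021, 216, 0]) cube([79, 79, 375]);


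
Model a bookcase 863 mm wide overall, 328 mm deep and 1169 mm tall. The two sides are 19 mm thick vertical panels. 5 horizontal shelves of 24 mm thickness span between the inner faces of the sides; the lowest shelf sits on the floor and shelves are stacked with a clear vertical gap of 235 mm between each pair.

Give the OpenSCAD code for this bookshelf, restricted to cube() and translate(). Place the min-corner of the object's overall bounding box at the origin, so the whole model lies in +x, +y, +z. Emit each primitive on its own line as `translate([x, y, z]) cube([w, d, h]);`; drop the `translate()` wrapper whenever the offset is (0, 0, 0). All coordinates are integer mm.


cube([19, 328, 1169]);
translate([844, 0, 0]) cube([19, 328, 1169]);
translate([19, 0, 0]) cube([825, 328, 24]);
translate([19, 0, 259]) cube([825, 328, 24]);
translate([19, 0, 518]) cube([825, 328, 24]);
translate([19, 0, 777]) cube([825, 328, 24]);
translate([19, 0, 1036]) cube([825, 328, 24]);


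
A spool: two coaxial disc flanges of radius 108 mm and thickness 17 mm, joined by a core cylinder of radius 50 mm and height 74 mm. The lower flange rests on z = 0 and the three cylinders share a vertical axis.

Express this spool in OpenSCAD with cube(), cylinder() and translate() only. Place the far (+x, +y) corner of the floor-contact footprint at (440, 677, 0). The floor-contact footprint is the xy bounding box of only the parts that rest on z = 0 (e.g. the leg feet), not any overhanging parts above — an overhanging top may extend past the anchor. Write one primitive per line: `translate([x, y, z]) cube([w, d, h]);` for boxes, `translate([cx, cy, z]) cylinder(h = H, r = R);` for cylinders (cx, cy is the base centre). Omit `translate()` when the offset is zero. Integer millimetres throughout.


translate([332, 569, 0]) cylinder(h = 17, r = 108);
translate([332, 569, 17]) cylinder(h = 74, r = 50);
translate([332, 569, 91]) cylinder(h = 17, r = 108);


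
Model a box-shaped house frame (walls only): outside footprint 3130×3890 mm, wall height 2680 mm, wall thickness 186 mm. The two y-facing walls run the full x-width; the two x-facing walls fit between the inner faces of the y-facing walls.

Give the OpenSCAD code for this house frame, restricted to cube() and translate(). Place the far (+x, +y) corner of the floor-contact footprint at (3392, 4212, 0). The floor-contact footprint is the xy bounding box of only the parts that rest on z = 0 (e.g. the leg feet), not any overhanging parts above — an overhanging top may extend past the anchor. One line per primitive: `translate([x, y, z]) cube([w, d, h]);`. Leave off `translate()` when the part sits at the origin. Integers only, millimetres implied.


translate([262, 322, 0]) cube([3130, 186, 2680]);
translate([262, 4026, 0]) cube([3130, 186, 2680]);
translate([262, 508, 0]) cube([186, 3518, 2680]);
translate([3206, 508, 0]) cube([186, 3518, 2680]);


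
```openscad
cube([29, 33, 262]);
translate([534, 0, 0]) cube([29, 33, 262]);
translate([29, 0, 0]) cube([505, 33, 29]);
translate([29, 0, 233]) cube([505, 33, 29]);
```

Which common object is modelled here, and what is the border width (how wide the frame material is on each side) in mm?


A picture frame. The border width is 29 mm.

Four thin pieces enclosing a rectangular opening — a picture frame. The two full-height stiles are 262 mm tall; the top rail sits at z = 233 and is 29 mm tall, so the border above the opening is 262 − 233 = 29 mm, matching the stile x-width.


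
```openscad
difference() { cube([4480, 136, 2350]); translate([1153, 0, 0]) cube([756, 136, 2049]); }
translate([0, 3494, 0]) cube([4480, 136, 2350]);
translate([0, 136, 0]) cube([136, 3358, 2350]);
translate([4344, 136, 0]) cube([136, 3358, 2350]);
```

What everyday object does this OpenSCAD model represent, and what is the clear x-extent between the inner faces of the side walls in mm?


A single room. The interior width is 4208 mm.

Four walls enclosing a rectangle with a door in the front wall — a room. Outside width 4480 minus two 136 mm walls gives 4208 mm.


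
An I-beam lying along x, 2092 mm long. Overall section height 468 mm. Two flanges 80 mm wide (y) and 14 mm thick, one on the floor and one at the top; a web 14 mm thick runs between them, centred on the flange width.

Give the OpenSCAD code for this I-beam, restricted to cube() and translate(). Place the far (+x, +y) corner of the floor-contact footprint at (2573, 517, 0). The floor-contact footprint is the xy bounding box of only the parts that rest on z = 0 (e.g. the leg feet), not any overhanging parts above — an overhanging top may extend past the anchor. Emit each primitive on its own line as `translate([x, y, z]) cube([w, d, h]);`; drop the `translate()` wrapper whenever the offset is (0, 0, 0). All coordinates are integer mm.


translate([481, 437, 0]) cube([2092, 80, 14]);
translate([481, 470, 14]) cube([2092, 14, 440]);
translate([481, 437, 454]) cube([2092, 80, 14]);


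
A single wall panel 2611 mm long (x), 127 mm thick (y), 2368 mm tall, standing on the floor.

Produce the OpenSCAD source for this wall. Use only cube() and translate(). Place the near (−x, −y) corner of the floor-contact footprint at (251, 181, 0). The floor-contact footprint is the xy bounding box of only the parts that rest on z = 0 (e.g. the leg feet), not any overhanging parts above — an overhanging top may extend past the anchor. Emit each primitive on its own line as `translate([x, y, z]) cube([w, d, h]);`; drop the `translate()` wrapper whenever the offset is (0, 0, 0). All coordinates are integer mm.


translate([251, 181, 0]) cube([2611, 127, 2368]);


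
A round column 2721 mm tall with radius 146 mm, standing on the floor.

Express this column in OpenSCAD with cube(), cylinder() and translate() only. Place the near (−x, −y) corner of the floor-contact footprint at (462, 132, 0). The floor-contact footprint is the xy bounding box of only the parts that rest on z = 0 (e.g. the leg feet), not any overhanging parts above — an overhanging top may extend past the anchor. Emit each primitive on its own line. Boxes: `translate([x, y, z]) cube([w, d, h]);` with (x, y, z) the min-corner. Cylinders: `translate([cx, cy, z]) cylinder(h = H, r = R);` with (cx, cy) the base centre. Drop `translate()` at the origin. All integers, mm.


translate([608, 278, 0]) cylinder(h = 2721, r = 146);


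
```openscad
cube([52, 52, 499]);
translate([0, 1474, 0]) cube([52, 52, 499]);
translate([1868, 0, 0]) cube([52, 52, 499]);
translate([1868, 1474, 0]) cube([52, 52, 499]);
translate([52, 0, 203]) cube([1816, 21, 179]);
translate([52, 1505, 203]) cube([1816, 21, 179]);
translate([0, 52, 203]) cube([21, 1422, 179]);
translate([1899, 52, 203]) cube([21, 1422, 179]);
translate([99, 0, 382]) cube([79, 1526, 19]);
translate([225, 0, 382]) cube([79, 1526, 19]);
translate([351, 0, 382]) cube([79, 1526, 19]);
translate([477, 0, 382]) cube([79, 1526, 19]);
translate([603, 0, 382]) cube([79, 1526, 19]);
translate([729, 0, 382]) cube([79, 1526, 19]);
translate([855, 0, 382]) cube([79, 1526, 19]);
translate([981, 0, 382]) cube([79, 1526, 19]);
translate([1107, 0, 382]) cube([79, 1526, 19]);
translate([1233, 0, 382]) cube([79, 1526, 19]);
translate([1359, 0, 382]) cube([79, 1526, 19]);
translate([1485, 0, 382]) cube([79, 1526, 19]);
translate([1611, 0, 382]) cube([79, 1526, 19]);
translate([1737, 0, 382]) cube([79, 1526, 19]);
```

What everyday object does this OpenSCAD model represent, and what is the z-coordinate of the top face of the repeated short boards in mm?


A bed frame. The slat-top height is 401 mm.

Four posts, four rails, and a row of slats — a bed frame. Slats sit on the rails at z = 203 + 179 = 382; with slat thickness 19, the top is 401 mm.


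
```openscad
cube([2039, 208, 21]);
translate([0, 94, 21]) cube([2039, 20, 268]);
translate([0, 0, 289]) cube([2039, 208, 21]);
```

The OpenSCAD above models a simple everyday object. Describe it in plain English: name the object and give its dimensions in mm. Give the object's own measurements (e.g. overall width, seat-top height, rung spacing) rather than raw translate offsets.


An I-beam lying along x, 2039 mm long. Overall section height 310 mm. Two flanges 208 mm wide (y) and 21 mm thick, one on the floor and one at the top; a web 20 mm thick runs between them, centred on the flange width.


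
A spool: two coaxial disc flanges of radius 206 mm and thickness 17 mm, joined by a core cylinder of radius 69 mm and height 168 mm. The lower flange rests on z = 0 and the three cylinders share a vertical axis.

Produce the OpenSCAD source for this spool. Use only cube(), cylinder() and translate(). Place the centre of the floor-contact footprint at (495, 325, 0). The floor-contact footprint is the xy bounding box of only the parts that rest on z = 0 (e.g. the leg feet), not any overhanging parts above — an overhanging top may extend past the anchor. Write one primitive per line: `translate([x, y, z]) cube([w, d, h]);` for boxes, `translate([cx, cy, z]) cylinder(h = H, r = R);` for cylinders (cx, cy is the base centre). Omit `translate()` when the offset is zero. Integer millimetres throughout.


translate([495, 325, 0]) cylinder(h = 17, r = 206);
translate([495, 325, 17]) cylinder(h = 168, r = 69);
translate([495, 325, 185]) cylinder(h = 17, r = 206);


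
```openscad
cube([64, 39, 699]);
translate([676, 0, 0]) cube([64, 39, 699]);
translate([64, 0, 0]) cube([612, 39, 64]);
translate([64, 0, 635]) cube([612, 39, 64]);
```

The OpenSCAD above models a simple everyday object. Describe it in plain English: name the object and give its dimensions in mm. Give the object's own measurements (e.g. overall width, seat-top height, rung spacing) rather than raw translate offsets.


A rectangular picture frame lying in the x–z plane (depth along y). The opening is 612 mm wide (x) by 571 mm tall (z), surrounded by a border 64 mm wide on all four sides. The frame is 39 mm deep and is made of two full-height vertical stiles with two horizontal rails fitted between them.


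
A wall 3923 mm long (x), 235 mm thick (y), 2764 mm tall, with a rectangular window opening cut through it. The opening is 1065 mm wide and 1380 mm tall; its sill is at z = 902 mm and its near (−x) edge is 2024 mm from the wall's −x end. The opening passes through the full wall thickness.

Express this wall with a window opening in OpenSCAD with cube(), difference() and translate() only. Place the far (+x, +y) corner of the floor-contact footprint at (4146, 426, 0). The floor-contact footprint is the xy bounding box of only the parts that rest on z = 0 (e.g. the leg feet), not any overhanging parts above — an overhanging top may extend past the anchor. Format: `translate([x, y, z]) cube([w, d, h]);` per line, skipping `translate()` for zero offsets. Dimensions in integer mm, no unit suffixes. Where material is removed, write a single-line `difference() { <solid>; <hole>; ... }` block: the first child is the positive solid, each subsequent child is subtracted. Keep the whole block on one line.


difference() { translate([223, 191, 0]) cube([3923, 235, 2764]); translate([2247, 191, 902]) cube([1065, 235, 1380]); }
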